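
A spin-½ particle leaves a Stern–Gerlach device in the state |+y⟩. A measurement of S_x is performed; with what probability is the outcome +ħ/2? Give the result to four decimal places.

In the S_z basis, |+y⟩ = (|↑⟩ + i|↓⟩)/√2 and |+x⟩ = (|↑⟩ + |↓⟩)/√2.
|⟨+x|+y⟩|² = 1/2.

0.5000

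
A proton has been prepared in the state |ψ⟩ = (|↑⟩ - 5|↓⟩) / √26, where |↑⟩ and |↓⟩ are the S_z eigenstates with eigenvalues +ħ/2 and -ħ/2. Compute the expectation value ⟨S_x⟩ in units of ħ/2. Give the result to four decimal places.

-0.3846

⟨σ_x⟩ = 2 Re(a* b)/(|a|²+|b|²) with a = 1, b = -5.
a* b = -5, so ⟨σ_x⟩ = -10/26.
⟨S_x⟩ = (ħ/2)·⟨σ_x⟩.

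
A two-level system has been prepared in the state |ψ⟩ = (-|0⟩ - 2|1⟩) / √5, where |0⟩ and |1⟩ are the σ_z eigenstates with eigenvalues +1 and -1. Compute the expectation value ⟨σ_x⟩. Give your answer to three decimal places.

⟨σ_x⟩ = 2 Re(a* b)/(|a|²+|b|²) with a = -1, b = -2.
a* b = 2, so ⟨σ_x⟩ = 4/5.

0.800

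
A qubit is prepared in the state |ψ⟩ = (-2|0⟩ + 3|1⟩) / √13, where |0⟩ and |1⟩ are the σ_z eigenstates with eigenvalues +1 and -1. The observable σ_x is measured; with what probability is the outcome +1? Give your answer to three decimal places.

0.038

|+x⟩ = (|0⟩ + |1⟩)/√2, so ⟨+x|ψ⟩ = (1) / (√2·√13).
P = |1|² / 26 = 1/26.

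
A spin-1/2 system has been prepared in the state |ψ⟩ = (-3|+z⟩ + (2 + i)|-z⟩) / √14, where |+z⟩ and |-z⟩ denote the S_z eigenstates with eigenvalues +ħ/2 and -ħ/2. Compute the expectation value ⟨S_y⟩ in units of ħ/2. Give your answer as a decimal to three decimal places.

⟨σ_y⟩ = 2 Im(a* b)/(|a|²+|b|²) with a = -3, b = (2 + i).
a* b = (-6 - 3i), so ⟨σ_y⟩ = -6/14.
⟨S_y⟩ = (ħ/2)·⟨σ_y⟩.

-0.429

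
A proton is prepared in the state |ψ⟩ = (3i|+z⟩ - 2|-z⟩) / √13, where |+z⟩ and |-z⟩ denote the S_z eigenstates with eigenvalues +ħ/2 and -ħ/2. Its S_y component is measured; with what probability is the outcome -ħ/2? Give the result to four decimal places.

0.0385

|-y⟩ = (|+z⟩ - i|-z⟩)/√2, so ⟨-y|ψ⟩ = (i) / (√2·√13).
P = |i|² / 26 = 1/26.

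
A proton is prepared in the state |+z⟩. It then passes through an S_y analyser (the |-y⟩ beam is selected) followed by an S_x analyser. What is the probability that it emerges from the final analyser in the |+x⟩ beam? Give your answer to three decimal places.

0.250

First analyser (S_y): from |+z⟩, P(|-y⟩) = 1/2.
After stage 1 the state is |-y⟩; P(|+x⟩) = |⟨+x|-y⟩|² = 1/2.
Joint probability = 1/2 × 1/2 = 0.250.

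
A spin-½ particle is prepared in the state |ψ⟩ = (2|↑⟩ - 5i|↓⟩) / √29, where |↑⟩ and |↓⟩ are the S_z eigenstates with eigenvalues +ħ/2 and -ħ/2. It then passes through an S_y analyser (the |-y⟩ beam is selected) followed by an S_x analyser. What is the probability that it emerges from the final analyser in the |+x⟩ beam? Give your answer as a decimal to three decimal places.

0.422

First analyser (S_y): P(|-y⟩) = |⟨-y|ψ⟩|² = 49/58.
After stage 1 the state is |-y⟩; P(|+x⟩) = |⟨+x|-y⟩|² = 1/2.
Joint probability = 49/58 × 1/2 = 0.422.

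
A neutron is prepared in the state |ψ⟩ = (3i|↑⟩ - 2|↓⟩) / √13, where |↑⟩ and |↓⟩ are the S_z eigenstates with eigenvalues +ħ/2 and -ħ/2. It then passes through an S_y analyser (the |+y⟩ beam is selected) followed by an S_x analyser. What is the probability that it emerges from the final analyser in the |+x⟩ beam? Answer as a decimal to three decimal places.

First analyser (S_y): P(|+y⟩) = |⟨+y|ψ⟩|² = 25/26.
After stage 1 the state is |+y⟩; P(|+x⟩) = |⟨+x|+y⟩|² = 1/2.
Joint probability = 25/26 × 1/2 = 0.481.

0.481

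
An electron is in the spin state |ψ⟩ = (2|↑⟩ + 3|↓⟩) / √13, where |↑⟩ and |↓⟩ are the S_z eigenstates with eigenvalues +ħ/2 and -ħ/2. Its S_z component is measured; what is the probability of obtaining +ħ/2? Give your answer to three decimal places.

The +ħ/2 outcome corresponds to |↑⟩. Its amplitude in |ψ⟩ is 2/√13.
P = |2|² / 13 = 4/13.

0.308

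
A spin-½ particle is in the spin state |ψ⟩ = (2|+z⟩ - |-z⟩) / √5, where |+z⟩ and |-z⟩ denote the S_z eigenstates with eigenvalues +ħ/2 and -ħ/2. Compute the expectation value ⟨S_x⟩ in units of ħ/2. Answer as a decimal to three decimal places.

⟨σ_x⟩ = 2 Re(a* b)/(|a|²+|b|²) with a = 2, b = -1.
a* b = -2, so ⟨σ_x⟩ = -4/5.
⟨S_x⟩ = (ħ/2)·⟨σ_x⟩.

-0.800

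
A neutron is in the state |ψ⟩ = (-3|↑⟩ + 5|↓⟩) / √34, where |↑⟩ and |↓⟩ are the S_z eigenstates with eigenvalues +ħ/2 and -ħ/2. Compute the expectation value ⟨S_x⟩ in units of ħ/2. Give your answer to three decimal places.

-0.882

⟨σ_x⟩ = 2 Re(a* b)/(|a|²+|b|²) with a = -3, b = 5.
a* b = -15, so ⟨σ_x⟩ = -30/34.
⟨S_x⟩ = (ħ/2)·⟨σ_x⟩.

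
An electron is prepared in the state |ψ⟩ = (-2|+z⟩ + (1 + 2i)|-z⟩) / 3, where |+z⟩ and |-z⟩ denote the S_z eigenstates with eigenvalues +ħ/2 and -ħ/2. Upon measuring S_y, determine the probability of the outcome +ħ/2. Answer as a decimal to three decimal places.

0.056

|+y⟩ = (|+z⟩ + i|-z⟩)/√2, so ⟨+y|ψ⟩ = (-i) / (√2·3).
P = |-i|² / 18 = 1/18.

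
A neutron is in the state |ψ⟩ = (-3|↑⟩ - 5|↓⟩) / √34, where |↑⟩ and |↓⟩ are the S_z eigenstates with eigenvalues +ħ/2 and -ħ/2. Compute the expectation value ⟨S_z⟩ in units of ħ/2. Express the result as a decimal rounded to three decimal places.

⟨σ_z⟩ = |a|² - |b|² divided by |a|²+|b|², with a, b the |↑⟩, |↓⟩ amplitudes.
= (9 - 25)/34 = -16/34.
⟨S_z⟩ = (ħ/2)·⟨σ_z⟩.

-0.471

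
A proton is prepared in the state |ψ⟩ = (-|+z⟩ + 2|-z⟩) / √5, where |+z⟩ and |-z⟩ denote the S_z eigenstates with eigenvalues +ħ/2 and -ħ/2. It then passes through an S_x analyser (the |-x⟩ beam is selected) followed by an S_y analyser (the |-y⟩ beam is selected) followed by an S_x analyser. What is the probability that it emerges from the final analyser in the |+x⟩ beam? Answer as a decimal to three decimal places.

First analyser (S_x): P(|-x⟩) = |⟨-x|ψ⟩|² = 9/10.
After stage 1 the state is |-x⟩; P(|-y⟩) = |⟨-y|-x⟩|² = 1/2.
After stage 2 the state is |-y⟩; P(|+x⟩) = |⟨+x|-y⟩|² = 1/2.
Joint probability = 9/10 × 1/2 × 1/2 = 0.225.

0.225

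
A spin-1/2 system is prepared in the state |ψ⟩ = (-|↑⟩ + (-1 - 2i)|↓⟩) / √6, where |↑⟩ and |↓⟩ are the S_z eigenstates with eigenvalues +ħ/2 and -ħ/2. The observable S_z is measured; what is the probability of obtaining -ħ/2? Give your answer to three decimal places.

0.833

The -ħ/2 outcome corresponds to |↓⟩. Its amplitude in |ψ⟩ is (-1 - 2i)/√6.
P = |-1 - 2i|² / 6 = 5/6.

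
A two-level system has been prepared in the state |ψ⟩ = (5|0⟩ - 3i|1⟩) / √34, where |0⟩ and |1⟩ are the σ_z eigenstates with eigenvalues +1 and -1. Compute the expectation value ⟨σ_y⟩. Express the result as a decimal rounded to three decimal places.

-0.882

⟨σ_y⟩ = 2 Im(a* b)/(|a|²+|b|²) with a = 5, b = -3i.
a* b = -15i, so ⟨σ_y⟩ = -30/34.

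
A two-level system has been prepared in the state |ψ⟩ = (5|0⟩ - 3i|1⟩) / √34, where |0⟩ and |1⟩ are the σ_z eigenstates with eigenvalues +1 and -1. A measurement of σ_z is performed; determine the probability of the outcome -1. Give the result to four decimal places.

0.2647

The -1 outcome corresponds to |1⟩. Its amplitude in |ψ⟩ is -3i/√34.
P = |-3i|² / 34 = 9/34.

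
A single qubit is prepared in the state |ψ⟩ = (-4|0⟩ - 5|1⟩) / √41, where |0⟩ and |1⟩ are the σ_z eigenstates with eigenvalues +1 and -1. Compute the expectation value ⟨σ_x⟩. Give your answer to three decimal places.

0.976

⟨σ_x⟩ = 2 Re(a* b)/(|a|²+|b|²) with a = -4, b = -5.
a* b = 20, so ⟨σ_x⟩ = 40/41.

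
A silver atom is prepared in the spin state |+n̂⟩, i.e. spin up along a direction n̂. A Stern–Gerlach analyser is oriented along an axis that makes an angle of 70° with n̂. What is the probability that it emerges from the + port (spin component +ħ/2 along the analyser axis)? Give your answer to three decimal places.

For spin-½, the probability of finding spin-up along an axis at angle θ to the initial spin direction is cos²(θ/2); spin-down is sin²(θ/2).
θ = 70°, so P = cos²(35°) ≈ 0.671.

0.671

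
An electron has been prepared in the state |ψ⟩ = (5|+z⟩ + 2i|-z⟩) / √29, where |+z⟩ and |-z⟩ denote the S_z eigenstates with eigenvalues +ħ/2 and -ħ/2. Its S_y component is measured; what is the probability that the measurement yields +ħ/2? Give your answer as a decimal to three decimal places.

0.845

|+y⟩ = (|+z⟩ + i|-z⟩)/√2, so ⟨+y|ψ⟩ = (7) / (√2·√29).
P = |7|² / 58 = 49/58.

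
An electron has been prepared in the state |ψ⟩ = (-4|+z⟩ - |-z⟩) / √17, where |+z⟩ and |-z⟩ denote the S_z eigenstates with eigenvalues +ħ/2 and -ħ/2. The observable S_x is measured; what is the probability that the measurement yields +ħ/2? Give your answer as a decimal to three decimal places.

|+x⟩ = (|+z⟩ + |-z⟩)/√2, so ⟨+x|ψ⟩ = (-5) / (√2·√17).
P = |-5|² / 34 = 25/34.

0.735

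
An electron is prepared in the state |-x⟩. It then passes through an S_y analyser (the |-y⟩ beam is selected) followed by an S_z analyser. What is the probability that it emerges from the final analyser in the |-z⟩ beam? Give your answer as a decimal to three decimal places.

First analyser (S_y): from |-x⟩, P(|-y⟩) = 1/2.
After stage 1 the state is |-y⟩; P(|-z⟩) = |⟨-z|-y⟩|² = 1/2.
Joint probability = 1/2 × 1/2 = 0.250.

0.250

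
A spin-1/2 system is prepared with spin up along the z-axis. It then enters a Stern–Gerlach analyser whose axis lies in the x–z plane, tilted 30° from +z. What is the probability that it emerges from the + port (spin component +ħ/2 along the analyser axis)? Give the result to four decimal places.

For spin-½, the probability of finding spin-up along an axis at angle θ to the initial spin direction is cos²(θ/2); spin-down is sin²(θ/2).
θ = 30°, so P = cos²(15°) ≈ 0.9330.

0.9330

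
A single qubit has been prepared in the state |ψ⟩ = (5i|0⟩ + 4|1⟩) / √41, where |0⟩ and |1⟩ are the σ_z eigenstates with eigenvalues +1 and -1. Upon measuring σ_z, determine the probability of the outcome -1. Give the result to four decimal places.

The -1 outcome corresponds to |1⟩. Its amplitude in |ψ⟩ is 4/√41.
P = |4|² / 41 = 16/41.

0.3902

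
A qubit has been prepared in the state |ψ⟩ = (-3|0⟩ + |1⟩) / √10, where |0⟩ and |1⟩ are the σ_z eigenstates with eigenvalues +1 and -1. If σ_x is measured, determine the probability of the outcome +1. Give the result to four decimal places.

|+x⟩ = (|0⟩ + |1⟩)/√2, so ⟨+x|ψ⟩ = (-2) / (√2·√10).
P = |-2|² / 20 = 4/20.

0.2000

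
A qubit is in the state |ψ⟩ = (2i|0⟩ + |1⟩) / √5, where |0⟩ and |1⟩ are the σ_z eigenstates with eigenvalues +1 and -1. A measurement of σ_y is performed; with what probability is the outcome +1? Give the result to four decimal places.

|+y⟩ = (|0⟩ + i|1⟩)/√2, so ⟨+y|ψ⟩ = (i) / (√2·√5).
P = |i|² / 10 = 1/10.

0.1000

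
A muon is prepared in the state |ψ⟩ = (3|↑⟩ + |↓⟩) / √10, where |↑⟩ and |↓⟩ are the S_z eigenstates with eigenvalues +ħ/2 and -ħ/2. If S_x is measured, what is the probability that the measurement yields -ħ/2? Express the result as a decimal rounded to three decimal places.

|-x⟩ = (|↑⟩ - |↓⟩)/√2, so ⟨-x|ψ⟩ = (2) / (√2·√10).
P = |2|² / 20 = 4/20.

0.200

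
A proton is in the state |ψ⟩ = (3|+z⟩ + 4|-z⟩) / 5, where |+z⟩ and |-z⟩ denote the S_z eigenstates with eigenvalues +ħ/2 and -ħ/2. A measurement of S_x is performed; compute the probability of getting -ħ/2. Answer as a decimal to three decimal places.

0.020

|-x⟩ = (|+z⟩ - |-z⟩)/√2, so ⟨-x|ψ⟩ = (-1) / (√2·5).
P = |-1|² / 50 = 1/50.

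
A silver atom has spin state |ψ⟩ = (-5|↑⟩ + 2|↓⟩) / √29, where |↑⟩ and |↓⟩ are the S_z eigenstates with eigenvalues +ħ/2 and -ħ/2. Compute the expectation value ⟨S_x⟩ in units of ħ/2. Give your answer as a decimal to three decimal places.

⟨σ_x⟩ = 2 Re(a* b)/(|a|²+|b|²) with a = -5, b = 2.
a* b = -10, so ⟨σ_x⟩ = -20/29.
⟨S_x⟩ = (ħ/2)·⟨σ_x⟩.

-0.690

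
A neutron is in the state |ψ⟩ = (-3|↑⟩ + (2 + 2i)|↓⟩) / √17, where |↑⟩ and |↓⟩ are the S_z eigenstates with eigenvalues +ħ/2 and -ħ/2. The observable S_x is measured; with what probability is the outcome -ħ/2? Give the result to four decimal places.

|-x⟩ = (|↑⟩ - |↓⟩)/√2, so ⟨-x|ψ⟩ = (-5 - 2i) / (√2·√17).
P = |-5 - 2i|² / 34 = 29/34.

0.8529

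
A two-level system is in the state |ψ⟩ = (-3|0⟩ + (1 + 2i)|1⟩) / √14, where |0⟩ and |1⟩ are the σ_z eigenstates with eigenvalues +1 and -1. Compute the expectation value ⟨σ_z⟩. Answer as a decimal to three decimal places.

0.286

⟨σ_z⟩ = |a|² - |b|² divided by |a|²+|b|², with a, b the |0⟩, |1⟩ amplitudes.
= (9 - 5)/14 = 4/14.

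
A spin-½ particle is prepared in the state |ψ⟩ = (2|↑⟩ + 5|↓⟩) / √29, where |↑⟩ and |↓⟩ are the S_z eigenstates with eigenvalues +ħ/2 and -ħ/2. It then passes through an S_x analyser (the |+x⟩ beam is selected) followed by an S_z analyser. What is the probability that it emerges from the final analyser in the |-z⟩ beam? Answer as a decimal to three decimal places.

First analyser (S_x): P(|+x⟩) = |⟨+x|ψ⟩|² = 49/58.
After stage 1 the state is |+x⟩; P(|-z⟩) = |⟨-z|+x⟩|² = 1/2.
Joint probability = 49/58 × 1/2 = 0.422.

0.422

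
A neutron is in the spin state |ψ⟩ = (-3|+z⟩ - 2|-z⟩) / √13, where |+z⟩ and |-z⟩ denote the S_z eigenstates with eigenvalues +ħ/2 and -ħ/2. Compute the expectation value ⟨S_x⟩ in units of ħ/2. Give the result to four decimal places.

⟨σ_x⟩ = 2 Re(a* b)/(|a|²+|b|²) with a = -3, b = -2.
a* b = 6, so ⟨σ_x⟩ = 12/13.
⟨S_x⟩ = (ħ/2)·⟨σ_x⟩.

0.9231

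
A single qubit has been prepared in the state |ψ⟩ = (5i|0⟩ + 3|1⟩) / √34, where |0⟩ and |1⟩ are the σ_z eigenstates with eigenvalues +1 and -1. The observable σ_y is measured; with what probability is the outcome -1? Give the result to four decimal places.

0.9412

|-y⟩ = (|0⟩ - i|1⟩)/√2, so ⟨-y|ψ⟩ = (8i) / (√2·√34).
P = |8i|² / 68 = 64/68.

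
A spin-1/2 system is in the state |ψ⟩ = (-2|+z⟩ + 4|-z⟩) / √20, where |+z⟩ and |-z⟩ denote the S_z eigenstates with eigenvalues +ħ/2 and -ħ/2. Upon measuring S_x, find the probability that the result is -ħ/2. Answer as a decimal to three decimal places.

0.900

|-x⟩ = (|+z⟩ - |-z⟩)/√2, so ⟨-x|ψ⟩ = (-6) / (√2·√20).
P = |-6|² / 40 = 36/40.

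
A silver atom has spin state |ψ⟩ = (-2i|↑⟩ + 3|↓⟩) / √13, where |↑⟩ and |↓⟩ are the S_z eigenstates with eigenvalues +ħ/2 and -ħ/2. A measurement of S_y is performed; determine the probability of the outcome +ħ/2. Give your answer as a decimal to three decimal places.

0.962

|+y⟩ = (|↑⟩ + i|↓⟩)/√2, so ⟨+y|ψ⟩ = (-5i) / (√2·√13).
P = |-5i|² / 26 = 25/26.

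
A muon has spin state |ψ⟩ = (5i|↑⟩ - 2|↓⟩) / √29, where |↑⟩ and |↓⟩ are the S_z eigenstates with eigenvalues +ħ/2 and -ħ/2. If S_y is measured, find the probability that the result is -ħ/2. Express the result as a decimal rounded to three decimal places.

|-y⟩ = (|↑⟩ - i|↓⟩)/√2, so ⟨-y|ψ⟩ = (3i) / (√2·√29).
P = |3i|² / 58 = 9/58.

0.155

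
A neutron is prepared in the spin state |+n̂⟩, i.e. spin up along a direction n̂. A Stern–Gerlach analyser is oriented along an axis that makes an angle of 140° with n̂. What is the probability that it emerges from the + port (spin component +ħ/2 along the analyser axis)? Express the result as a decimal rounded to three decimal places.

0.117

For spin-½, the probability of finding spin-up along an axis at angle θ to the initial spin direction is cos²(θ/2); spin-down is sin²(θ/2).
θ = 140°, so P = cos²(70°) ≈ 0.117.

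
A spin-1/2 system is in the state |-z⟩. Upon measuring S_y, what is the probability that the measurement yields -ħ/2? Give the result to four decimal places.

In the S_z basis, |-z⟩ = |-z⟩ and |-y⟩ = (|+z⟩ - i|-z⟩)/√2.
|⟨-y|-z⟩|² = 1/2.

0.5000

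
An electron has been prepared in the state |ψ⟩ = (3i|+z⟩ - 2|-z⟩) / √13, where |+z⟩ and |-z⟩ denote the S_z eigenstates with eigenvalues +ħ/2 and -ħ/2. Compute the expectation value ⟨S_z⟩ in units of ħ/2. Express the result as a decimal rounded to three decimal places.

⟨σ_z⟩ = |a|² - |b|² divided by |a|²+|b|², with a, b the |+z⟩, |-z⟩ amplitudes.
= (9 - 4)/13 = 5/13.
⟨S_z⟩ = (ħ/2)·⟨σ_z⟩.

0.385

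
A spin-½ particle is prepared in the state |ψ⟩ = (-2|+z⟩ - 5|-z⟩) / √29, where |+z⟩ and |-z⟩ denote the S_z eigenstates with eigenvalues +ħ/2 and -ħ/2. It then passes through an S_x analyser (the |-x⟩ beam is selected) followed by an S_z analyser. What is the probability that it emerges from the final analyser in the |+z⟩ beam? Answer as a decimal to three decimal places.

0.078

First analyser (S_x): P(|-x⟩) = |⟨-x|ψ⟩|² = 9/58.
After stage 1 the state is |-x⟩; P(|+z⟩) = |⟨+z|-x⟩|² = 1/2.
Joint probability = 9/58 × 1/2 = 0.078.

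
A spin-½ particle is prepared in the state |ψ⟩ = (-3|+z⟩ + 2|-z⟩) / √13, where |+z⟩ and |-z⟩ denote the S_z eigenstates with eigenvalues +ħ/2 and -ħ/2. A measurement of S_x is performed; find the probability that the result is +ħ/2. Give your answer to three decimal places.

0.038

|+x⟩ = (|+z⟩ + |-z⟩)/√2, so ⟨+x|ψ⟩ = (-1) / (√2·√13).
P = |-1|² / 26 = 1/26.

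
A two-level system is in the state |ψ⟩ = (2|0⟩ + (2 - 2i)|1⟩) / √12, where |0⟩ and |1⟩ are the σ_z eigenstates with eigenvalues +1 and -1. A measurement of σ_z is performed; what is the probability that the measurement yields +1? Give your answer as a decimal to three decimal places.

0.333

The +1 outcome corresponds to |0⟩. Its amplitude in |ψ⟩ is 2/√12.
P = |2|² / 12 = 4/12.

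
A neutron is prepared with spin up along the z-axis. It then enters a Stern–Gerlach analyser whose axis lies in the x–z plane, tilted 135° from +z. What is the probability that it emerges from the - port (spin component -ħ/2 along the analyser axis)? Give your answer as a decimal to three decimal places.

0.854

For spin-½, the probability of finding spin-up along an axis at angle θ to the initial spin direction is cos²(θ/2); spin-down is sin²(θ/2).
θ = 135°, so P = sin²(67.5°) ≈ 0.854.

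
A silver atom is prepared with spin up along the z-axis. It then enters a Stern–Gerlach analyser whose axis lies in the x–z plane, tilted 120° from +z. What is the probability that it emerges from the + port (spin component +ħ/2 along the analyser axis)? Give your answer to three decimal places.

0.250

For spin-½, the probability of finding spin-up along an axis at angle θ to the initial spin direction is cos²(θ/2); spin-down is sin²(θ/2).
θ = 120°, so P = cos²(60°) ≈ 0.250.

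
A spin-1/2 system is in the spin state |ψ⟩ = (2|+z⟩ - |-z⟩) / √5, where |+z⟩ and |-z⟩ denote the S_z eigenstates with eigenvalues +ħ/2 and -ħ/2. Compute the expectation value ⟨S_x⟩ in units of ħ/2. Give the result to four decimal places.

-0.8000

⟨σ_x⟩ = 2 Re(a* b)/(|a|²+|b|²) with a = 2, b = -1.
a* b = -2, so ⟨σ_x⟩ = -4/5.
⟨S_x⟩ = (ħ/2)·⟨σ_x⟩.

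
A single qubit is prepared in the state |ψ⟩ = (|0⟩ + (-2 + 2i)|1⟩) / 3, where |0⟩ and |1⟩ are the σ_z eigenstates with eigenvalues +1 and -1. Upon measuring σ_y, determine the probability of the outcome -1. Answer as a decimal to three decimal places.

|-y⟩ = (|0⟩ - i|1⟩)/√2, so ⟨-y|ψ⟩ = (-1 - 2i) / (√2·3).
P = |-1 - 2i|² / 18 = 5/18.

0.278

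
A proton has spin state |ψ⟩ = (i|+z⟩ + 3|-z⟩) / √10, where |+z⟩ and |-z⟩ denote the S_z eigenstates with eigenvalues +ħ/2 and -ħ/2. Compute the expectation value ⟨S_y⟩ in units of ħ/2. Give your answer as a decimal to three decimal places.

⟨σ_y⟩ = 2 Im(a* b)/(|a|²+|b|²) with a = i, b = 3.
a* b = -3i, so ⟨σ_y⟩ = -6/10.
⟨S_y⟩ = (ħ/2)·⟨σ_y⟩.

-0.600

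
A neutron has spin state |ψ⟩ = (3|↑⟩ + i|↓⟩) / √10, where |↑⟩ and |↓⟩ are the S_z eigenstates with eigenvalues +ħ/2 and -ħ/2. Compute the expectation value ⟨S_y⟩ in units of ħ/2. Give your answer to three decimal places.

0.600

⟨σ_y⟩ = 2 Im(a* b)/(|a|²+|b|²) with a = 3, b = i.
a* b = 3i, so ⟨σ_y⟩ = 6/10.
⟨S_y⟩ = (ħ/2)·⟨σ_y⟩.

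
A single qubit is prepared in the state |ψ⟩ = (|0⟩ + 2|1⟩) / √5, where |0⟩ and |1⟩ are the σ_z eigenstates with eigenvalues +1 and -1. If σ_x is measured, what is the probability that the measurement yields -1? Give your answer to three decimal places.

|-x⟩ = (|0⟩ - |1⟩)/√2, so ⟨-x|ψ⟩ = (-1) / (√2·√5).
P = |-1|² / 10 = 1/10.

0.100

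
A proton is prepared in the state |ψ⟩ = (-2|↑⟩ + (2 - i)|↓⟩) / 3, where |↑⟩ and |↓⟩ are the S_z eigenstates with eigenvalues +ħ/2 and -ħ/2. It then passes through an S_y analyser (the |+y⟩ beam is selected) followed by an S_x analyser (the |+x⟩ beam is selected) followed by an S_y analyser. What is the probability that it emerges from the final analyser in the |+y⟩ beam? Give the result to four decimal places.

0.1806

First analyser (S_y): P(|+y⟩) = |⟨+y|ψ⟩|² = 13/18.
After stage 1 the state is |+y⟩; P(|+x⟩) = |⟨+x|+y⟩|² = 1/2.
After stage 2 the state is |+x⟩; P(|+y⟩) = |⟨+y|+x⟩|² = 1/2.
Joint probability = 13/18 × 1/2 × 1/2 = 0.1806.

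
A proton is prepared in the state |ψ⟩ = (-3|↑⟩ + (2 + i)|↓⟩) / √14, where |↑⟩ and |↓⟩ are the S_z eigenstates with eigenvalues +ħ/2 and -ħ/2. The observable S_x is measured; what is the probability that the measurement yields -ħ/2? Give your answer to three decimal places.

|-x⟩ = (|↑⟩ - |↓⟩)/√2, so ⟨-x|ψ⟩ = (-5 - i) / (√2·√14).
P = |-5 - i|² / 28 = 26/28.

0.929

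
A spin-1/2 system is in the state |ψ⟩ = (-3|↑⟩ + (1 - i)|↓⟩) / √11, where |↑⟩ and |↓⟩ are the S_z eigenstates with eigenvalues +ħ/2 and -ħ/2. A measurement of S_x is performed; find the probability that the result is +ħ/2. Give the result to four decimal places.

0.2273

|+x⟩ = (|↑⟩ + |↓⟩)/√2, so ⟨+x|ψ⟩ = (-2 - i) / (√2·√11).
P = |-2 - i|² / 22 = 5/22.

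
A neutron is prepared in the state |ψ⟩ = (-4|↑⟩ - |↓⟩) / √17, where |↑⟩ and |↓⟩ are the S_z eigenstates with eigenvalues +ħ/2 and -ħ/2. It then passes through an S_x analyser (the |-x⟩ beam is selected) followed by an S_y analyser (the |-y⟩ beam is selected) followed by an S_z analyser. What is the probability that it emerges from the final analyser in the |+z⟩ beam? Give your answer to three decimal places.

First analyser (S_x): P(|-x⟩) = |⟨-x|ψ⟩|² = 9/34.
After stage 1 the state is |-x⟩; P(|-y⟩) = |⟨-y|-x⟩|² = 1/2.
After stage 2 the state is |-y⟩; P(|+z⟩) = |⟨+z|-y⟩|² = 1/2.
Joint probability = 9/34 × 1/2 × 1/2 = 0.066.

0.066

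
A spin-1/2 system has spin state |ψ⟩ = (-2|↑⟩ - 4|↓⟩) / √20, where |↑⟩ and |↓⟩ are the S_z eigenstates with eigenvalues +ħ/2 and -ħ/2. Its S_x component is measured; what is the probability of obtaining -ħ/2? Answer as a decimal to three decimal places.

|-x⟩ = (|↑⟩ - |↓⟩)/√2, so ⟨-x|ψ⟩ = (2) / (√2·√20).
P = |2|² / 40 = 4/40.

0.100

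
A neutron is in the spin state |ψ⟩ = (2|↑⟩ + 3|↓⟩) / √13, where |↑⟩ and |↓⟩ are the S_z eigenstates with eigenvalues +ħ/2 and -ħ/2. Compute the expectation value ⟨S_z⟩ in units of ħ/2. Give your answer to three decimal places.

⟨σ_z⟩ = |a|² - |b|² divided by |a|²+|b|², with a, b the |↑⟩, |↓⟩ amplitudes.
= (4 - 9)/13 = -5/13.
⟨S_z⟩ = (ħ/2)·⟨σ_z⟩.

-0.385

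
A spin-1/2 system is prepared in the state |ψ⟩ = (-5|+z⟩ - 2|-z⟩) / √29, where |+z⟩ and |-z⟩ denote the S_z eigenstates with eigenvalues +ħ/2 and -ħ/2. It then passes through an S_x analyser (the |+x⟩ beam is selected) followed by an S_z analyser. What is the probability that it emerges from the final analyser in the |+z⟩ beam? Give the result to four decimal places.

First analyser (S_x): P(|+x⟩) = |⟨+x|ψ⟩|² = 49/58.
After stage 1 the state is |+x⟩; P(|+z⟩) = |⟨+z|+x⟩|² = 1/2.
Joint probability = 49/58 × 1/2 = 0.4224.

0.4224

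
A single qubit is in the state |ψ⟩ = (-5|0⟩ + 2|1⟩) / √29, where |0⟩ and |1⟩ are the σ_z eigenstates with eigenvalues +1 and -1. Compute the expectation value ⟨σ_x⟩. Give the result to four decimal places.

-0.6897

⟨σ_x⟩ = 2 Re(a* b)/(|a|²+|b|²) with a = -5, b = 2.
a* b = -10, so ⟨σ_x⟩ = -20/29.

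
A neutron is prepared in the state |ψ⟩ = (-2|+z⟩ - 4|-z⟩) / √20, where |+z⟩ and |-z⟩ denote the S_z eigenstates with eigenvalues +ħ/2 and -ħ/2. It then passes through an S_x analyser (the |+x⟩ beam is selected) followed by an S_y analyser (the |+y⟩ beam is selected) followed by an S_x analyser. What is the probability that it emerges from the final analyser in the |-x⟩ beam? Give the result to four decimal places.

First analyser (S_x): P(|+x⟩) = |⟨+x|ψ⟩|² = 36/40.
After stage 1 the state is |+x⟩; P(|+y⟩) = |⟨+y|+x⟩|² = 1/2.
After stage 2 the state is |+y⟩; P(|-x⟩) = |⟨-x|+y⟩|² = 1/2.
Joint probability = 36/40 × 1/2 × 1/2 = 0.2250.

0.2250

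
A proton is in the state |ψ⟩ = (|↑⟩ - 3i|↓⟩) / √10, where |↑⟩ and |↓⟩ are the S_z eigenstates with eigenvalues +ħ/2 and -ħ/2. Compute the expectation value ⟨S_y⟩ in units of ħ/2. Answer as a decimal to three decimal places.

-0.600

⟨σ_y⟩ = 2 Im(a* b)/(|a|²+|b|²) with a = 1, b = -3i.
a* b = -3i, so ⟨σ_y⟩ = -6/10.
⟨S_y⟩ = (ħ/2)·⟨σ_y⟩.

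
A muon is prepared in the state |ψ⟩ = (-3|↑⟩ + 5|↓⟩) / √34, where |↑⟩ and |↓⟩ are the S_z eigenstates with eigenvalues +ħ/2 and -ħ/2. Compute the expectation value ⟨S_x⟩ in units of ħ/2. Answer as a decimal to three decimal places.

-0.882

⟨σ_x⟩ = 2 Re(a* b)/(|a|²+|b|²) with a = -3, b = 5.
a* b = -15, so ⟨σ_x⟩ = -30/34.
⟨S_x⟩ = (ħ/2)·⟨σ_x⟩.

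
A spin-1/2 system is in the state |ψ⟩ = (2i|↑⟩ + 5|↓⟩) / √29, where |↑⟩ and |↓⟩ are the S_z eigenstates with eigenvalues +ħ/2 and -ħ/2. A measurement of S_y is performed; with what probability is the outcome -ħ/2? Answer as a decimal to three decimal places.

|-y⟩ = (|↑⟩ - i|↓⟩)/√2, so ⟨-y|ψ⟩ = (7i) / (√2·√29).
P = |7i|² / 58 = 49/58.

0.845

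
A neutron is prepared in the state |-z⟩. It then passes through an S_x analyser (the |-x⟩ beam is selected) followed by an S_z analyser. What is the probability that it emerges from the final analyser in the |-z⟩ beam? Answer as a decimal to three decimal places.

0.250

First analyser (S_x): from |-z⟩, P(|-x⟩) = 1/2.
After stage 1 the state is |-x⟩; P(|-z⟩) = |⟨-z|-x⟩|² = 1/2.
Joint probability = 1/2 × 1/2 = 0.250.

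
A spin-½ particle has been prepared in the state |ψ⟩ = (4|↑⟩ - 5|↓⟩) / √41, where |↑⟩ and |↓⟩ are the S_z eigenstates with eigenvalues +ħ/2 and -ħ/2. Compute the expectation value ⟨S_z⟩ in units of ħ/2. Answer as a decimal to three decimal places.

⟨σ_z⟩ = |a|² - |b|² divided by |a|²+|b|², with a, b the |↑⟩, |↓⟩ amplitudes.
= (16 - 25)/41 = -9/41.
⟨S_z⟩ = (ħ/2)·⟨σ_z⟩.

-0.220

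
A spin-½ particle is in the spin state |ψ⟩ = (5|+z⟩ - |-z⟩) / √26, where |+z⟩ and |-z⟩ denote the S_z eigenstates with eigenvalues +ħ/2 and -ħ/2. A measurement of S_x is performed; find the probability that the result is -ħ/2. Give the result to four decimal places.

0.6923

|-x⟩ = (|+z⟩ - |-z⟩)/√2, so ⟨-x|ψ⟩ = (6) / (√2·√26).
P = |6|² / 52 = 36/52.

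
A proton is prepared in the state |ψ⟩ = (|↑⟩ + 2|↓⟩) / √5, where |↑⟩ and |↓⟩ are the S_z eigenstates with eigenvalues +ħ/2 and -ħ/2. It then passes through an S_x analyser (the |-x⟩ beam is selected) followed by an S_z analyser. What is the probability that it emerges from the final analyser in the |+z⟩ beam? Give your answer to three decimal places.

First analyser (S_x): P(|-x⟩) = |⟨-x|ψ⟩|² = 1/10.
After stage 1 the state is |-x⟩; P(|+z⟩) = |⟨+z|-x⟩|² = 1/2.
Joint probability = 1/10 × 1/2 = 0.050.

0.050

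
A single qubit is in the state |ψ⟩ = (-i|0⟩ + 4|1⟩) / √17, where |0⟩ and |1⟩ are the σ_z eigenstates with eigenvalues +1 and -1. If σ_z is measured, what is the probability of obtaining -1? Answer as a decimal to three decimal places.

0.941

The -1 outcome corresponds to |1⟩. Its amplitude in |ψ⟩ is 4/√17.
P = |4|² / 17 = 16/17.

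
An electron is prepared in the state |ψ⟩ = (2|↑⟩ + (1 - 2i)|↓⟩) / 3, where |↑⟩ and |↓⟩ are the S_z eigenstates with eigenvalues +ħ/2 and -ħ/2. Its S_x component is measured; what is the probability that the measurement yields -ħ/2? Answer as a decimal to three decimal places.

|-x⟩ = (|↑⟩ - |↓⟩)/√2, so ⟨-x|ψ⟩ = (1 + 2i) / (√2·3).
P = |1 + 2i|² / 18 = 5/18.

0.278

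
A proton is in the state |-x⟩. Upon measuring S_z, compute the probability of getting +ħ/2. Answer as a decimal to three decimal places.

In the S_z basis, |-x⟩ = (|+z⟩ - |-z⟩)/√2 and |+z⟩ = |+z⟩.
|⟨+z|-x⟩|² = 1/2.

0.500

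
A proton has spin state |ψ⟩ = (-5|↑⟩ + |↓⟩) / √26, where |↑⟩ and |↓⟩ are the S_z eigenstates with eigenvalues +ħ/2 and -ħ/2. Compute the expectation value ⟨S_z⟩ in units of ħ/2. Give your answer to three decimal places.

⟨σ_z⟩ = |a|² - |b|² divided by |a|²+|b|², with a, b the |↑⟩, |↓⟩ amplitudes.
= (25 - 1)/26 = 24/26.
⟨S_z⟩ = (ħ/2)·⟨σ_z⟩.

0.923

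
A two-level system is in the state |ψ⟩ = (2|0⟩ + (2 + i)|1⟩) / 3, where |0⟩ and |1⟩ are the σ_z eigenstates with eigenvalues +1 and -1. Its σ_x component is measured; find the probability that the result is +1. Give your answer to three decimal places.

0.944

|+x⟩ = (|0⟩ + |1⟩)/√2, so ⟨+x|ψ⟩ = (4 + i) / (√2·3).
P = |4 + i|² / 18 = 17/18.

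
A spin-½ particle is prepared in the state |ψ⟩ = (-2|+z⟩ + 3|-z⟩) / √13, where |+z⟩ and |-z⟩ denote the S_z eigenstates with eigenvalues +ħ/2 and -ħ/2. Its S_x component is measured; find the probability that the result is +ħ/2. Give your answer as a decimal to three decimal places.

0.038

|+x⟩ = (|+z⟩ + |-z⟩)/√2, so ⟨+x|ψ⟩ = (1) / (√2·√13).
P = |1|² / 26 = 1/26.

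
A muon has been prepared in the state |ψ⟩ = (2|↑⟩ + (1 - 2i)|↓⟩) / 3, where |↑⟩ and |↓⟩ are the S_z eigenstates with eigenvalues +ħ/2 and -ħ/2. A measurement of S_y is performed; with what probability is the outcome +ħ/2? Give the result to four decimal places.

0.0556

|+y⟩ = (|↑⟩ + i|↓⟩)/√2, so ⟨+y|ψ⟩ = (-i) / (√2·3).
P = |-i|² / 18 = 1/18.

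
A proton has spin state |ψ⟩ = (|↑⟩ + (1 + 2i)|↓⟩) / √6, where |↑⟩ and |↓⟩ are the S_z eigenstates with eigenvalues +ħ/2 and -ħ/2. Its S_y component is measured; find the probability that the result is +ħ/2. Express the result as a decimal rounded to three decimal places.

0.833

|+y⟩ = (|↑⟩ + i|↓⟩)/√2, so ⟨+y|ψ⟩ = (3 - i) / (√2·√6).
P = |3 - i|² / 12 = 10/12.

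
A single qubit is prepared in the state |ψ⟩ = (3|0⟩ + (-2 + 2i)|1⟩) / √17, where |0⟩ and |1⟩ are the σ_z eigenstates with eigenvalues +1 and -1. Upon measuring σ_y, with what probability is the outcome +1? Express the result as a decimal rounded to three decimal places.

|+y⟩ = (|0⟩ + i|1⟩)/√2, so ⟨+y|ψ⟩ = (5 + 2i) / (√2·√17).
P = |5 + 2i|² / 34 = 29/34.

0.853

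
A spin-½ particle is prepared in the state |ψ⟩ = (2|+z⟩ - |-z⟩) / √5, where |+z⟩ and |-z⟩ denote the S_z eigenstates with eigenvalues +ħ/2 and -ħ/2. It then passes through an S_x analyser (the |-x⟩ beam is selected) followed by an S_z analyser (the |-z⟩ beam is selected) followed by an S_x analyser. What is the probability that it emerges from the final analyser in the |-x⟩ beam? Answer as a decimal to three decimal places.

0.225

First analyser (S_x): P(|-x⟩) = |⟨-x|ψ⟩|² = 9/10.
After stage 1 the state is |-x⟩; P(|-z⟩) = |⟨-z|-x⟩|² = 1/2.
After stage 2 the state is |-z⟩; P(|-x⟩) = |⟨-x|-z⟩|² = 1/2.
Joint probability = 9/10 × 1/2 × 1/2 = 0.225.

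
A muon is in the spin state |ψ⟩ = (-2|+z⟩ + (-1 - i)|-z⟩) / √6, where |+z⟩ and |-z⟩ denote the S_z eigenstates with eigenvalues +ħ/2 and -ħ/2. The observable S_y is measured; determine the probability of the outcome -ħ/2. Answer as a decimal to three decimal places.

0.167

|-y⟩ = (|+z⟩ - i|-z⟩)/√2, so ⟨-y|ψ⟩ = (-1 - i) / (√2·√6).
P = |-1 - i|² / 12 = 2/12.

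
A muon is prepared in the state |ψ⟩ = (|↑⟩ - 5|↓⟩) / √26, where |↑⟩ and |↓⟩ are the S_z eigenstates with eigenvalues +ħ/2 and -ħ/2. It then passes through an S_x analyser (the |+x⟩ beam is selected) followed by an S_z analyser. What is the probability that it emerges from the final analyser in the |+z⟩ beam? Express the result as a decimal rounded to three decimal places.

0.154

First analyser (S_x): P(|+x⟩) = |⟨+x|ψ⟩|² = 16/52.
After stage 1 the state is |+x⟩; P(|+z⟩) = |⟨+z|+x⟩|² = 1/2.
Joint probability = 16/52 × 1/2 = 0.154.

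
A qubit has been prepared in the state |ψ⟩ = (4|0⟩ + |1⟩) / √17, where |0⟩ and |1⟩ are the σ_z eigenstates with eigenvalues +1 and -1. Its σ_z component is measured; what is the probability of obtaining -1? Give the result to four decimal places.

0.0588

The -1 outcome corresponds to |1⟩. Its amplitude in |ψ⟩ is 1/√17.
P = |1|² / 17 = 1/17.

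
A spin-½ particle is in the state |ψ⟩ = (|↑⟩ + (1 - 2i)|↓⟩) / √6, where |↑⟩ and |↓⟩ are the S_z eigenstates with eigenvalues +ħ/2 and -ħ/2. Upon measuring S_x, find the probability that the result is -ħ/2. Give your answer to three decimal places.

0.333

|-x⟩ = (|↑⟩ - |↓⟩)/√2, so ⟨-x|ψ⟩ = (2i) / (√2·√6).
P = |2i|² / 12 = 4/12.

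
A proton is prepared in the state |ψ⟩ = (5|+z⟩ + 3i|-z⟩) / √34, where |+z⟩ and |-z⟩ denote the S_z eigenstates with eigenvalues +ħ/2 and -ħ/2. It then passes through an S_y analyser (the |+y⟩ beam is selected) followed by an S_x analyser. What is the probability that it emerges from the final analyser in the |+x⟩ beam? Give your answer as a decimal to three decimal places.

First analyser (S_y): P(|+y⟩) = |⟨+y|ψ⟩|² = 64/68.
After stage 1 the state is |+y⟩; P(|+x⟩) = |⟨+x|+y⟩|² = 1/2.
Joint probability = 64/68 × 1/2 = 0.471.

0.471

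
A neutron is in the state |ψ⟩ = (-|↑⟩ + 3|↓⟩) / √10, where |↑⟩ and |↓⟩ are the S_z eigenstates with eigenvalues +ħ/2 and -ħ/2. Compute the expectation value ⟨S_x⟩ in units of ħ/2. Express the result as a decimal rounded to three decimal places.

⟨σ_x⟩ = 2 Re(a* b)/(|a|²+|b|²) with a = -1, b = 3.
a* b = -3, so ⟨σ_x⟩ = -6/10.
⟨S_x⟩ = (ħ/2)·⟨σ_x⟩.

-0.600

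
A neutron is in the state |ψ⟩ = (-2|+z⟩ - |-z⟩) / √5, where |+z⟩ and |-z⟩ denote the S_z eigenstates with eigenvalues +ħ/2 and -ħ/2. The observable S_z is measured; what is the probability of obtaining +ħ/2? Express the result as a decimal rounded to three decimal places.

The +ħ/2 outcome corresponds to |+z⟩. Its amplitude in |ψ⟩ is -2/√5.
P = |-2|² / 5 = 4/5.

0.800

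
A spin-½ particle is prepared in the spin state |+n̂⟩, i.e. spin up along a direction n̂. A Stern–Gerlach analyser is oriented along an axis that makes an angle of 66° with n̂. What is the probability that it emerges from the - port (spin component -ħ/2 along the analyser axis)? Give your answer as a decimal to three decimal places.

0.297

For spin-½, the probability of finding spin-up along an axis at angle θ to the initial spin direction is cos²(θ/2); spin-down is sin²(θ/2).
θ = 66°, so P = sin²(33°) ≈ 0.297.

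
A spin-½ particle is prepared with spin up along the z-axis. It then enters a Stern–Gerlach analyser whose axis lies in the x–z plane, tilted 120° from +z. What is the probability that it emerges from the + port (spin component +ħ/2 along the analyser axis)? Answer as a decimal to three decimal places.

For spin-½, the probability of finding spin-up along an axis at angle θ to the initial spin direction is cos²(θ/2); spin-down is sin²(θ/2).
θ = 120°, so P = cos²(60°) ≈ 0.250.

0.250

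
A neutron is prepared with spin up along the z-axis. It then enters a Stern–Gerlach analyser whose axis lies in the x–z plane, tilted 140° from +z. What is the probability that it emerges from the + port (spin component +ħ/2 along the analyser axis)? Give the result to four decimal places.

0.1170

For spin-½, the probability of finding spin-up along an axis at angle θ to the initial spin direction is cos²(θ/2); spin-down is sin²(θ/2).
θ = 140°, so P = cos²(70°) ≈ 0.1170.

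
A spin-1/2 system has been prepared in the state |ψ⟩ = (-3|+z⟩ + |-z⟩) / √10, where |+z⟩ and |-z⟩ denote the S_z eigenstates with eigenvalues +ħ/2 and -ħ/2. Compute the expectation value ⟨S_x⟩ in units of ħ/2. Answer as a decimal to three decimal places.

-0.600

⟨σ_x⟩ = 2 Re(a* b)/(|a|²+|b|²) with a = -3, b = 1.
a* b = -3, so ⟨σ_x⟩ = -6/10.
⟨S_x⟩ = (ħ/2)·⟨σ_x⟩.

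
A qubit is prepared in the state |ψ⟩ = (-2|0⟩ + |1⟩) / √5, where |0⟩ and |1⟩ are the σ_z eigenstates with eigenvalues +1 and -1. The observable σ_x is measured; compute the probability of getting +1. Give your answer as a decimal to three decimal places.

0.100

|+x⟩ = (|0⟩ + |1⟩)/√2, so ⟨+x|ψ⟩ = (-1) / (√2·√5).
P = |-1|² / 10 = 1/10.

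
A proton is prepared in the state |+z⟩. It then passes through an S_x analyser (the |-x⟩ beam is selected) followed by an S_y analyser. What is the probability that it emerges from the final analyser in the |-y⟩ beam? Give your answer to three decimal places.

0.250

First analyser (S_x): from |+z⟩, P(|-x⟩) = 1/2.
After stage 1 the state is |-x⟩; P(|-y⟩) = |⟨-y|-x⟩|² = 1/2.
Joint probability = 1/2 × 1/2 = 0.250.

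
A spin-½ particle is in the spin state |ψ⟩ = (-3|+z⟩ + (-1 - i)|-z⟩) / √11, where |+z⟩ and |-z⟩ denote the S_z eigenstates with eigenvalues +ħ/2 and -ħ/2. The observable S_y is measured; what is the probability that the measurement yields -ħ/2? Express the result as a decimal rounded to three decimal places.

|-y⟩ = (|+z⟩ - i|-z⟩)/√2, so ⟨-y|ψ⟩ = (-2 - i) / (√2·√11).
P = |-2 - i|² / 22 = 5/22.

0.227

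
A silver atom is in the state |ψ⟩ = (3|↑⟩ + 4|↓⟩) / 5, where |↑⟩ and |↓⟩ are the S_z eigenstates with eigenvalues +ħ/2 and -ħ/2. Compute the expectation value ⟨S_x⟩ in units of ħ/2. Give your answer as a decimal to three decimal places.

0.960

⟨σ_x⟩ = 2 Re(a* b)/(|a|²+|b|²) with a = 3, b = 4.
a* b = 12, so ⟨σ_x⟩ = 24/25.
⟨S_x⟩ = (ħ/2)·⟨σ_x⟩.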